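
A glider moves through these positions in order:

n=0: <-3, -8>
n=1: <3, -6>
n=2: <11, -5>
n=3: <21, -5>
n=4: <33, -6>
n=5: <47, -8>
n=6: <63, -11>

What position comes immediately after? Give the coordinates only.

Successive displacements: <+6, +2>, <+8, +1>, <+10, +0>, <+12, -1>, <+14, -2>, <+16, -3> — each changes by <+2, -1>.
step 7: <63, -11> + <+18, -4> → <81, -15>

<81, -15>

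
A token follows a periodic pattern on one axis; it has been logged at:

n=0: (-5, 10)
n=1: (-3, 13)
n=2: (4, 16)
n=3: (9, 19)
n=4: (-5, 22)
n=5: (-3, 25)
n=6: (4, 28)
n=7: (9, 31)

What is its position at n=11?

(9, 43)

First: cycles through -5, -3, 4, 9 every 4 steps. Step 11 lands at position 3 of the cycle → 9.
Second: linear, +3 per step → 43 at step 11.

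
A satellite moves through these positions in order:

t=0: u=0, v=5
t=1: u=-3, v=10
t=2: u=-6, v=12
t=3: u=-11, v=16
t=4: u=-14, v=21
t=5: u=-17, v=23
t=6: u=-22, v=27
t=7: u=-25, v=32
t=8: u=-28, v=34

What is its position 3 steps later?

u=-39, v=45

The moves between consecutive positions are (-3, +5), (-3, +2), (-5, +4), (-3, +5), (-3, +2), (-5, +4), (-3, +5), (-3, +2); they repeat the 3-cycle [(-3, +5), (-3, +2), (-5, +4)].
step 9: apply (-5, +4) → u=-33, v=38
step 10: apply (-3, +5) → u=-36, v=43
step 11: apply (-3, +2) → u=-39, v=45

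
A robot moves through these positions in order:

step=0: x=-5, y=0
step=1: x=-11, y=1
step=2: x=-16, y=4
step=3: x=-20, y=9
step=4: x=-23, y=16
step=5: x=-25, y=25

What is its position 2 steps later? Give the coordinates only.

First differences are (-6, +1), (-5, +3), (-4, +5), (-3, +7), (-2, +9); their common second difference is (+1, +2) (constant acceleration).
step 6: x=-25, y=25 + (-1, +11) → x=-26, y=36
step 7: x=-26, y=36 + (+0, +13) → x=-26, y=49

x=-26, y=49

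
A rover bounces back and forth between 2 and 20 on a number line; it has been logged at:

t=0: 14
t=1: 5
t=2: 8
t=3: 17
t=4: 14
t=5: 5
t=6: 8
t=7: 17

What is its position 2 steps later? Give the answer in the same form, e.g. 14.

The value reflects between 2 and 20, moving 9 per step.
  step 8: 17 → 14
  step 9: 14 → 5

5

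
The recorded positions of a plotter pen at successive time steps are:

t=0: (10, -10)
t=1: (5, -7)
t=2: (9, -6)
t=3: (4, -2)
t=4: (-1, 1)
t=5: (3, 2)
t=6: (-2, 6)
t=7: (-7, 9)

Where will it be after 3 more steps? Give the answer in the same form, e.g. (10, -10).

The moves between consecutive positions are (-5, +3), (+4, +1), (-5, +4), (-5, +3), (+4, +1), (-5, +4), (-5, +3); they repeat the 3-cycle [(-5, +3), (+4, +1), (-5, +4)].
step 8: apply (+4, +1) → (-3, 10)
step 9: apply (-5, +4) → (-8, 14)
step 10: apply (-5, +3) → (-13, 17)

(-13, 17)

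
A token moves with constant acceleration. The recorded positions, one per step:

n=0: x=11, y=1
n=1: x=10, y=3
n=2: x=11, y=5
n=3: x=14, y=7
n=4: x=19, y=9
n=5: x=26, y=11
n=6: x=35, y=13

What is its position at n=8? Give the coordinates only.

Successive displacements: (-1, +2), (+1, +2), (+3, +2), (+5, +2), (+7, +2), (+9, +2) — each changes by (+2, +0).
step 7: x=35, y=13 + (+11, +2) → x=46, y=15
step 8: x=46, y=15 + (+13, +2) → x=59, y=17

x=59, y=17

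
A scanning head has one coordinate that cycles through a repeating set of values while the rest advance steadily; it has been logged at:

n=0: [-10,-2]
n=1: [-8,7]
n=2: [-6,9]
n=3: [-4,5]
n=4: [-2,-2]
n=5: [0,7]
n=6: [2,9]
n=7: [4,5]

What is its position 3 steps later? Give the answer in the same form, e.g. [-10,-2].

First: linear, +2 per step → 10 at step 10.
Second: cycles through -2, 7, 9, 5 every 4 steps. Step 10 lands at position 2 of the cycle → 9.

[10,9]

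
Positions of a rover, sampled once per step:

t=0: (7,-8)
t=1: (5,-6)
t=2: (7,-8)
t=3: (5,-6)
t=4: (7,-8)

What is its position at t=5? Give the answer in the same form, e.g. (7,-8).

(5,-6)

Consecutive displacements (-2,+2), (+2,-2), (-2,+2), (+2,-2) scale by a factor of -1 each step.
step 5: (7,-8) + (-2,+2) → (5,-6)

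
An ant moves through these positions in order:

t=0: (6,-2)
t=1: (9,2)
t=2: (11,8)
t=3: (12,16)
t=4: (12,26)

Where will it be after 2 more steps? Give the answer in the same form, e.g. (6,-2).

First differences are (+3,+4), (+2,+6), (+1,+8), (+0,+10); their common second difference is (-1,+2) (constant acceleration).
step 5: (12,26) + (-1,+12) → (11,38)
step 6: (11,38) + (-2,+14) → (9,52)

(9,52)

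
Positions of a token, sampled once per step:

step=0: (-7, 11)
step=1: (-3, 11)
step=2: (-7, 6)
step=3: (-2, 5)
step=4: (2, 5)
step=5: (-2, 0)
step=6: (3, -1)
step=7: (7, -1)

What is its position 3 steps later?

The moves between consecutive positions are (+4, +0), (-4, -5), (+5, -1), (+4, +0), (-4, -5), (+5, -1), (+4, +0); they repeat the 3-cycle [(+4, +0), (-4, -5), (+5, -1)].
step 8: apply (-4, -5) → (3, -6)
step 9: apply (+5, -1) → (8, -7)
step 10: apply (+4, +0) → (12, -7)

(12, -7)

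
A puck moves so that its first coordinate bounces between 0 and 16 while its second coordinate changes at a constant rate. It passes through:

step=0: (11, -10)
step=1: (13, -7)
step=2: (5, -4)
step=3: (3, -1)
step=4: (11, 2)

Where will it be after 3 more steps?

(3, 11)

The first coordinate travels 8 per step and bounces off the walls at 0 and 16.
  step 5: 11 → 13
  step 6: 13 → 5
  step 7: 5 → 3
The second coordinate changes by +3 each step: at step 7 it is 11.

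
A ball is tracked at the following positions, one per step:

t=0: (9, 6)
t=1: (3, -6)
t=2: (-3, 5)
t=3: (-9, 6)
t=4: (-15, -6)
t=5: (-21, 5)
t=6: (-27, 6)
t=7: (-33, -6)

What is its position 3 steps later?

(-51, -6)

The first coordinate changes by -6 each step, so at step 10 it is 9 + 10·(-6) = -51.
The second coordinate repeats the cycle [6, -6, 5] with period 3; step 10 mod 3 = 1, giving -6.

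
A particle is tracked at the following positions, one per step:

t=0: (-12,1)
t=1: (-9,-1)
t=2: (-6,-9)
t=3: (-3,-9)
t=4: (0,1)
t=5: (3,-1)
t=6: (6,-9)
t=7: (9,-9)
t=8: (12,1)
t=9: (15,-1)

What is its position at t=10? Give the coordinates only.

(18,-9)

The first coordinate changes by +3 each step, so at step 10 it is -12 + 10·(3) = 18.
The second coordinate repeats the cycle [1, -1, -9, -9] with period 4; step 10 mod 4 = 2, giving -9.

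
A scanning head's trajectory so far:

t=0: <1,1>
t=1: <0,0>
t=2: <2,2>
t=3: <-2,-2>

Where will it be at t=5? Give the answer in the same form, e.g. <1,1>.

The jumps are <-1,-1>, <+2,+2>, <-4,-4> — a geometric progression with ratio -2.
step 4: <-2,-2> + <+8,+8> → <6,6>
step 5: <6,6> + <-16,-16> → <-10,-10>

<-10,-10>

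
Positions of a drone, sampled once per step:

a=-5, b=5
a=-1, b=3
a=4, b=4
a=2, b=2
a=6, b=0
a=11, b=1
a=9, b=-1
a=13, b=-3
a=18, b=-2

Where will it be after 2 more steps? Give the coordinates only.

Differencing gives (+4, -2), (+5, +1), (-2, -2), (+4, -2), (+5, +1), (-2, -2), (+4, -2), (+5, +1). This is the pattern (+4, -2), (+5, +1), (-2, -2) repeated.
step 9: apply (-2, -2) → a=16, b=-4
step 10: apply (+4, -2) → a=20, b=-6

a=20, b=-6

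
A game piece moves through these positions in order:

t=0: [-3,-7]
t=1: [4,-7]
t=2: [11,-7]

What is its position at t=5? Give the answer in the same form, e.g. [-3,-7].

[32,-7]

Each step adds [+7,+0] to the position.
step 3: [11,-7] + [+7,+0] → [18,-7]
step 4: [18,-7] + [+7,+0] → [25,-7]
step 5: [25,-7] + [+7,+0] → [32,-7]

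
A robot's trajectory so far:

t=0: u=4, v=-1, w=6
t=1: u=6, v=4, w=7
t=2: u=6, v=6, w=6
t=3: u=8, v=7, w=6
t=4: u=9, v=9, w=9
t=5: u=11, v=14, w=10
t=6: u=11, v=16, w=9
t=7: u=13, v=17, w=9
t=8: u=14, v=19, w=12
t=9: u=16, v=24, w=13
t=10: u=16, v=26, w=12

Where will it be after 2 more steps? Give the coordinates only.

u=19, v=29, w=15

Step-to-step displacements: (+2, +5, +1), (+0, +2, -1), (+2, +1, +0), (+1, +2, +3), (+2, +5, +1), (+0, +2, -1), (+2, +1, +0), (+1, +2, +3), (+2, +5, +1), (+0, +2, -1) — a repeating cycle of length 4.
step 11: apply (+2, +1, +0) → u=18, v=27, w=12
step 12: apply (+1, +2, +3) → u=19, v=29, w=15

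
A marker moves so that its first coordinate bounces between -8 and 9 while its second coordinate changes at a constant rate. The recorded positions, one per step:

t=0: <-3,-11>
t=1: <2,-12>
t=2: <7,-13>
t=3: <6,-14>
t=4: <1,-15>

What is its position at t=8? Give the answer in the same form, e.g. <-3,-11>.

<3,-19>

The first coordinate reflects between -8 and 9, moving 5 per step.
  step 5: 1 → -4
  step 6: -4 → -7
  step 7: -7 → -2
  step 8: -2 → 3
The second coordinate changes by -1 each step: at step 8 it is -19.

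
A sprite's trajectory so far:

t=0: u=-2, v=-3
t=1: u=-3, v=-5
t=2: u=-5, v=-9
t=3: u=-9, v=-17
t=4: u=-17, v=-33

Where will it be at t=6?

u=-65, v=-129

The jumps are (-1, -2), (-2, -4), (-4, -8), (-8, -16) — a geometric progression with ratio 2.
step 5: u=-17, v=-33 + (-16, -32) → u=-33, v=-65
step 6: u=-33, v=-65 + (-32, -64) → u=-65, v=-129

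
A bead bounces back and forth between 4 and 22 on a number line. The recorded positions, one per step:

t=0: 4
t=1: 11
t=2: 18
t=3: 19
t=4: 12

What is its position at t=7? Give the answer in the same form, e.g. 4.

17

The value travels 7 per step and bounces off the walls at 4 and 22.
  step 5: 12 → 5
  step 6: 5 → 10
  step 7: 10 → 17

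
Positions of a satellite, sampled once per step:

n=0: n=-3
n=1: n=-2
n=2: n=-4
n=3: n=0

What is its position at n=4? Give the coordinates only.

Consecutive displacements +1, -2, +4 scale by a factor of -2 each step.
step 4: 0 − 8 → n=-8

n=-8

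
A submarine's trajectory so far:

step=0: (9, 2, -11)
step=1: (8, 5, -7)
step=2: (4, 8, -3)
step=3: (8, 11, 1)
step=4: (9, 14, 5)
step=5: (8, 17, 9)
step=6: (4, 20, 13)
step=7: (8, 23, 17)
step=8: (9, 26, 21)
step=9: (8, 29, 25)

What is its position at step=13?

The first coordinate repeats the cycle [9, 8, 4, 8] with period 4; step 13 mod 4 = 1, giving 8.
The second coordinate changes by +3 each step, so at step 13 it is 2 + 13·(3) = 41.
The third coordinate changes by +4 each step, so at step 13 it is -11 + 13·(4) = 41.

(8, 41, 41)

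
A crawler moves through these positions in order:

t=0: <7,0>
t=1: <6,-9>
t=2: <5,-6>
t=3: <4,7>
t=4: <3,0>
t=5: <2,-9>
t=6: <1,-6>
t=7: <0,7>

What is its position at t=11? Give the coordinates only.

First: linear, -1 per step → -4 at step 11.
Second: cycles through 0, -9, -6, 7 every 4 steps. Step 11 lands at position 3 of the cycle → 7.

<-4,7>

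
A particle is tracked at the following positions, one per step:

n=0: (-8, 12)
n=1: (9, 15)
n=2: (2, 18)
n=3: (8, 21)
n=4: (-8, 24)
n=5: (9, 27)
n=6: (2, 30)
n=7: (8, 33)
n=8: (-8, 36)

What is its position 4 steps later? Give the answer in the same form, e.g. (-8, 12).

First: cycles through -8, 9, 2, 8 every 4 steps. Step 12 lands at position 0 of the cycle → -8.
Second: linear, +3 per step → 48 at step 12.

(-8, 48)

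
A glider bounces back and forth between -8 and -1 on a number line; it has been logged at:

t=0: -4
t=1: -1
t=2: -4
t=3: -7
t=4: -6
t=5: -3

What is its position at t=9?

The value reflects between -8 and -1, moving 3 per step.
  step 6: -3 → -2
  step 7: -2 → -5
  step 8: -5 → -8
  step 9: -8 → -5

-5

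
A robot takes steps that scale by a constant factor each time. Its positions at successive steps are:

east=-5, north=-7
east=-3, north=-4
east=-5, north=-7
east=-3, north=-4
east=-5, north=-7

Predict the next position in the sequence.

The jumps are (+2, +3), (-2, -3), (+2, +3), (-2, -3) — a geometric progression with ratio -1.
step 5: east=-5, north=-7 + (+2, +3) → east=-3, north=-4

east=-3, north=-4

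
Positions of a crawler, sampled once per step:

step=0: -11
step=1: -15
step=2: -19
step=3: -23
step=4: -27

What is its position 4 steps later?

Each step adds -4 to the position.
step 5: -27 − 4 → -31
step 6: -31 − 4 → -35
step 7: -35 − 4 → -39
step 8: -39 − 4 → -43

-43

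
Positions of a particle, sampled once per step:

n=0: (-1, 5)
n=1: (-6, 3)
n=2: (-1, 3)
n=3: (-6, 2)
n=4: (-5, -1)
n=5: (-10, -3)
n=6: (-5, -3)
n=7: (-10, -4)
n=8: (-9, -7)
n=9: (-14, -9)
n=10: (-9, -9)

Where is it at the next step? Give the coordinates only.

(-14, -10)

The moves between consecutive positions are (-5, -2), (+5, +0), (-5, -1), (+1, -3), (-5, -2), (+5, +0), (-5, -1), (+1, -3), (-5, -2), (+5, +0); they repeat the 4-cycle [(-5, -2), (+5, +0), (-5, -1), (+1, -3)].
step 11: apply (-5, -1) → (-14, -10)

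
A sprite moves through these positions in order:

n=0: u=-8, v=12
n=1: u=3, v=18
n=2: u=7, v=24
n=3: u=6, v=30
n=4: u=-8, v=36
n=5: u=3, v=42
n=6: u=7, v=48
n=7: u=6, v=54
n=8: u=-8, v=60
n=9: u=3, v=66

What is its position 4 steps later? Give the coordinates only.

u=3, v=90

U: cycles through -8, 3, 7, 6 every 4 steps. Step 13 lands at position 1 of the cycle → 3.
V: linear, +6 per step → 90 at step 13.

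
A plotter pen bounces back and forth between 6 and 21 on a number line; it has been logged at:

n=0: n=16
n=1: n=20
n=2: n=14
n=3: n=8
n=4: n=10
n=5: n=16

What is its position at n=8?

The value reflects between 6 and 21, moving 6 per step.
  step 6: 16 → 20
  step 7: 20 → 14
  step 8: 14 → 8

n=8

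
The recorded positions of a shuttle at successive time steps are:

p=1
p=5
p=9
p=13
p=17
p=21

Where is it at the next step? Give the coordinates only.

p=25

Constant displacement of +4 per step.
step 6: 21 + 4 → p=25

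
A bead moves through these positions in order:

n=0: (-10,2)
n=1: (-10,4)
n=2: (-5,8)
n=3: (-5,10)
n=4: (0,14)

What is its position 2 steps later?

(5,20)

Step-to-step displacements: (+0,+2), (+5,+4), (+0,+2), (+5,+4) — a repeating cycle of length 2.
step 5: apply (+0,+2) → (0,16)
step 6: apply (+5,+4) → (5,20)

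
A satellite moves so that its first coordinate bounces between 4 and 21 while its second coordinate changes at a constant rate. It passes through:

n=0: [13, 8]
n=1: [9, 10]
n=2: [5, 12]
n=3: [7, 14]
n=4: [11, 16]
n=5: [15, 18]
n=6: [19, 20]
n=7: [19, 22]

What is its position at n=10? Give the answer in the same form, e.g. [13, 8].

The first coordinate reflects between 4 and 21, moving 4 per step.
  step 8: 19 → 15
  step 9: 15 → 11
  step 10: 11 → 7
The second coordinate changes by +2 each step: at step 10 it is 28.

[7, 28]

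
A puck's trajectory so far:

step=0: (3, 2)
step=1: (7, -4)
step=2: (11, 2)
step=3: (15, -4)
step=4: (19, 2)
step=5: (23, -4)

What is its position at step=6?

First: linear, +4 per step → 27 at step 6.
Second: cycles through 2, -4 every 2 steps. Step 6 lands at position 0 of the cycle → 2.

(27, 2)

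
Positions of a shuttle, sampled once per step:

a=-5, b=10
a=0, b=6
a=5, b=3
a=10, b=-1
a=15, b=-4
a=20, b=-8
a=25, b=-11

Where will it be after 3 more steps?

The moves between consecutive positions are (+5, -4), (+5, -3), (+5, -4), (+5, -3), (+5, -4), (+5, -3); they repeat the 2-cycle [(+5, -4), (+5, -3)].
step 7: apply (+5, -4) → a=30, b=-15
step 8: apply (+5, -3) → a=35, b=-18
step 9: apply (+5, -4) → a=40, b=-22

a=40, b=-22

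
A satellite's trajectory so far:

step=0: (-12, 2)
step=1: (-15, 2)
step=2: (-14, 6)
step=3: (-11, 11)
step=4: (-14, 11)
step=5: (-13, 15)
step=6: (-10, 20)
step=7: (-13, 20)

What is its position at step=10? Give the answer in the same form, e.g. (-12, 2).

(-12, 29)

Differencing gives (-3, +0), (+1, +4), (+3, +5), (-3, +0), (+1, +4), (+3, +5), (-3, +0). This is the pattern (-3, +0), (+1, +4), (+3, +5) repeated.
step 8: apply (+1, +4) → (-12, 24)
step 9: apply (+3, +5) → (-9, 29)
step 10: apply (-3, +0) → (-12, 29)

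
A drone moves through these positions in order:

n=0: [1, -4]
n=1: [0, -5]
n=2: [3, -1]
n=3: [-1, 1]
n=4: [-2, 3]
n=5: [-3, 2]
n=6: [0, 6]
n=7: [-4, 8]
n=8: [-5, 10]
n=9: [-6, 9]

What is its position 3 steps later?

[-8, 17]

The moves between consecutive positions are [-1, -1], [+3, +4], [-4, +2], [-1, +2], [-1, -1], [+3, +4], [-4, +2], [-1, +2], [-1, -1]; they repeat the 4-cycle [[-1, -1], [+3, +4], [-4, +2], [-1, +2]].
step 10: apply [+3, +4] → [-3, 13]
step 11: apply [-4, +2] → [-7, 15]
step 12: apply [-1, +2] → [-8, 17]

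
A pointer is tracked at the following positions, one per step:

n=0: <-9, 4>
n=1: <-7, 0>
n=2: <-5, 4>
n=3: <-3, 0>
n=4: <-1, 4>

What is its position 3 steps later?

<5, 0>

The first coordinate changes by +2 each step, so at step 7 it is -9 + 7·(2) = 5.
The second coordinate repeats the cycle [4, 0] with period 2; step 7 mod 2 = 1, giving 0.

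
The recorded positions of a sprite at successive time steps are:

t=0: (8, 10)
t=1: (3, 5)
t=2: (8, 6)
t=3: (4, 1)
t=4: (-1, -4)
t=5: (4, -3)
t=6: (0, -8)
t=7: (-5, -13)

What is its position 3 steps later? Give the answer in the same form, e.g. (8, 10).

Step-to-step displacements: (-5, -5), (+5, +1), (-4, -5), (-5, -5), (+5, +1), (-4, -5), (-5, -5) — a repeating cycle of length 3.
step 8: apply (+5, +1) → (0, -12)
step 9: apply (-4, -5) → (-4, -17)
step 10: apply (-5, -5) → (-9, -22)

(-9, -22)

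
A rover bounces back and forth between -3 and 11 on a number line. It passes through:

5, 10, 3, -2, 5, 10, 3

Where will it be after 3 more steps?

The value reflects between -3 and 11, moving 7 per step.
  step 7: 3 → -2
  step 8: -2 → 5
  step 9: 5 → 10

10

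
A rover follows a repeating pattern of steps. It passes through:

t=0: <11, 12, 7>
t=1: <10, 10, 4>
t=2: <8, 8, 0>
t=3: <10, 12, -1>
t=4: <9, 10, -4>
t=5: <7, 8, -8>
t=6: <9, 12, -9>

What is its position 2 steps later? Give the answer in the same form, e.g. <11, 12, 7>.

<6, 8, -16>

Differencing gives <-1, -2, -3>, <-2, -2, -4>, <+2, +4, -1>, <-1, -2, -3>, <-2, -2, -4>, <+2, +4, -1>. This is the pattern <-1, -2, -3>, <-2, -2, -4>, <+2, +4, -1> repeated.
step 7: apply <-1, -2, -3> → <8, 10, -12>
step 8: apply <-2, -2, -4> → <6, 8, -16>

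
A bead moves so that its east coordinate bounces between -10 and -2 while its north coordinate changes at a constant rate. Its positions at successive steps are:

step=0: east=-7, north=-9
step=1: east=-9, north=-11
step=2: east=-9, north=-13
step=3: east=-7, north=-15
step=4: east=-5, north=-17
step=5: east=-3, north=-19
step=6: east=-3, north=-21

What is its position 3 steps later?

east=-9, north=-27

The east coordinate reflects between -10 and -2, moving 2 per step.
  step 7: -3 → -5
  step 8: -5 → -7
  step 9: -7 → -9
The north coordinate changes by -2 each step: at step 9 it is -27.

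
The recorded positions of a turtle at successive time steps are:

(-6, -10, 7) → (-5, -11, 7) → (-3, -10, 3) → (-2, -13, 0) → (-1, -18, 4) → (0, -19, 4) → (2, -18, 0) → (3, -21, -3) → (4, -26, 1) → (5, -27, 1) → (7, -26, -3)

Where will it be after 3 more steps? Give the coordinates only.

(10, -35, -2)

Step-to-step displacements: (+1, -1, +0), (+2, +1, -4), (+1, -3, -3), (+1, -5, +4), (+1, -1, +0), (+2, +1, -4), (+1, -3, -3), (+1, -5, +4), (+1, -1, +0), (+2, +1, -4) — a repeating cycle of length 4.
step 11: apply (+1, -3, -3) → (8, -29, -6)
step 12: apply (+1, -5, +4) → (9, -34, -2)
step 13: apply (+1, -1, +0) → (10, -35, -2)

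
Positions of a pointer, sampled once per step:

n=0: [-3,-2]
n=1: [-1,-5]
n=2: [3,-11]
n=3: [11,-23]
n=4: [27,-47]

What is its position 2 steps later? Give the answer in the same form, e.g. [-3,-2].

[123,-191]

Step-to-step displacements: [+2,-3], [+4,-6], [+8,-12], [+16,-24]; each is 2× the previous.
step 5: [27,-47] + [+32,-48] → [59,-95]
step 6: [59,-95] + [+64,-96] → [123,-191]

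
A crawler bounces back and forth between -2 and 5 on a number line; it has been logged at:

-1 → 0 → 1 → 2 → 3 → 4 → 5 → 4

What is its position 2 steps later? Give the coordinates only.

The value reflects between -2 and 5, moving 1 per step.
  step 8: 4 → 3
  step 9: 3 → 2

2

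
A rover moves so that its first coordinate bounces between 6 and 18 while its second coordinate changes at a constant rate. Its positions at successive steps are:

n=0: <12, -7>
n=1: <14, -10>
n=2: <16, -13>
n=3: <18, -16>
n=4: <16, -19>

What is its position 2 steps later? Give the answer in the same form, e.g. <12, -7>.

<12, -25>

The first coordinate travels 2 per step and bounces off the walls at 6 and 18.
  step 5: 16 → 14
  step 6: 14 → 12
The second coordinate changes by -3 each step: at step 6 it is -25.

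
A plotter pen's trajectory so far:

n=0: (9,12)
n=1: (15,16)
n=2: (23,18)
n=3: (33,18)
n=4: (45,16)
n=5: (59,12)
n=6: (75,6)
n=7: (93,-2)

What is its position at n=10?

(159,-38)

First differences are (+6,+4), (+8,+2), (+10,+0), (+12,-2), (+14,-4), (+16,-6), (+18,-8); their common second difference is (+2,-2) (constant acceleration).
step 8: (93,-2) + (+20,-10) → (113,-12)
step 9: (113,-12) + (+22,-12) → (135,-24)
step 10: (135,-24) + (+24,-14) → (159,-38)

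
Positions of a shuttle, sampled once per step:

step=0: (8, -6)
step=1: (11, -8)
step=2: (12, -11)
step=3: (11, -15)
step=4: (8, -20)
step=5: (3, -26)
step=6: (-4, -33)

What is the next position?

Taking differences between consecutive positions: (+3, -2), (+1, -3), (-1, -4), (-3, -5), (-5, -6), (-7, -7). These grow by (-2, -1) each step.
step 7: (-4, -33) + (-9, -8) → (-13, -41)

(-13, -41)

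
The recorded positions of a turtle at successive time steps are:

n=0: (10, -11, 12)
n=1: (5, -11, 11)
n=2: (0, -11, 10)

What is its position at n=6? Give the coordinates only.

(-20, -11, 6)

Each step adds (-5, +0, -1) to the position.
step 3: (0, -11, 10) + (-5, +0, -1) → (-5, -11, 9)
step 4: (-5, -11, 9) + (-5, +0, -1) → (-10, -11, 8)
step 5: (-10, -11, 8) + (-5, +0, -1) → (-15, -11, 7)
step 6: (-15, -11, 7) + (-5, +0, -1) → (-20, -11, 6)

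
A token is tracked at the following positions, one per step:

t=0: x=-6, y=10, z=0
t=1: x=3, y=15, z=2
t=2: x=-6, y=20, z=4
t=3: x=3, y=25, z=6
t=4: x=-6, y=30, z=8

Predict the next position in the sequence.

The x coordinate repeats the cycle [-6, 3] with period 2; step 5 mod 2 = 1, giving 3.
The y coordinate changes by +5 each step, so at step 5 it is 10 + 5·(5) = 35.
The z coordinate changes by +2 each step, so at step 5 it is 0 + 5·(2) = 10.

x=3, y=35, z=10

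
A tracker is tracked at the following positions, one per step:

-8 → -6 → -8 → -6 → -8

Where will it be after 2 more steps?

-8

The jumps are +2, -2, +2, -2 — a geometric progression with ratio -1.
step 5: -8 + 2 → -6
step 6: -6 − 2 → -8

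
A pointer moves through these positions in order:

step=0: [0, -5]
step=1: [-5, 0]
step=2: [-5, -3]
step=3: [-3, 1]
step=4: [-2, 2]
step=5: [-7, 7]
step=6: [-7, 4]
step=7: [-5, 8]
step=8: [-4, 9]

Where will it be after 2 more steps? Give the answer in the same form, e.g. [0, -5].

Differencing gives [-5, +5], [+0, -3], [+2, +4], [+1, +1], [-5, +5], [+0, -3], [+2, +4], [+1, +1]. This is the pattern [-5, +5], [+0, -3], [+2, +4], [+1, +1] repeated.
step 9: apply [-5, +5] → [-9, 14]
step 10: apply [+0, -3] → [-9, 11]

[-9, 11]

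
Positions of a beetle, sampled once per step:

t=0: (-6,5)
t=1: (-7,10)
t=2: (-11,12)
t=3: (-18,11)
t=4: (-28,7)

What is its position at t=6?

(-57,-10)

Successive displacements: (-1,+5), (-4,+2), (-7,-1), (-10,-4) — each changes by (-3,-3).
step 5: (-28,7) + (-13,-7) → (-41,0)
step 6: (-41,0) + (-16,-10) → (-57,-10)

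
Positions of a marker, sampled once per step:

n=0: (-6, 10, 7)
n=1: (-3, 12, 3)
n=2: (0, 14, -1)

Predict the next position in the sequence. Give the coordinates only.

Constant displacement of (+3, +2, -4) per step.
step 3: (0, 14, -1) + (+3, +2, -4) → (3, 16, -5)

(3, 16, -5)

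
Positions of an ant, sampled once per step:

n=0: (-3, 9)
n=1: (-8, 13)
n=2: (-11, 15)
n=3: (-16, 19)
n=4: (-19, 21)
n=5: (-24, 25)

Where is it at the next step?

Step-to-step displacements: (-5, +4), (-3, +2), (-5, +4), (-3, +2), (-5, +4) — a repeating cycle of length 2.
step 6: apply (-3, +2) → (-27, 27)

(-27, 27)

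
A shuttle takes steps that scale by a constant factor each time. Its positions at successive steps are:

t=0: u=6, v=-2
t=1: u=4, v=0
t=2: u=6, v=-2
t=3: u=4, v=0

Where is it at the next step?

The jumps are (-2,+2), (+2,-2), (-2,+2) — a geometric progression with ratio -1.
step 4: u=4, v=0 + (+2,-2) → u=6, v=-2

u=6, v=-2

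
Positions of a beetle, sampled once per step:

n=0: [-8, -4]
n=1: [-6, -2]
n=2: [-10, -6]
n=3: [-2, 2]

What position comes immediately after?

[-18, -14]

The jumps are [+2, +2], [-4, -4], [+8, +8] — a geometric progression with ratio -2.
step 4: [-2, 2] + [-16, -16] → [-18, -14]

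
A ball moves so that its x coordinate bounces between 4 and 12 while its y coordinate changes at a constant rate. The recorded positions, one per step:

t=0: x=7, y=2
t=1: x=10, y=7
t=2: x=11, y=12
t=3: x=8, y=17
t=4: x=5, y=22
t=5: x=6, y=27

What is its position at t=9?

The x coordinate reflects between 4 and 12, moving 3 per step.
  step 6: 6 → 9
  step 7: 9 → 12
  step 8: 12 → 9
  step 9: 9 → 6
The y coordinate changes by +5 each step: at step 9 it is 47.

x=6, y=47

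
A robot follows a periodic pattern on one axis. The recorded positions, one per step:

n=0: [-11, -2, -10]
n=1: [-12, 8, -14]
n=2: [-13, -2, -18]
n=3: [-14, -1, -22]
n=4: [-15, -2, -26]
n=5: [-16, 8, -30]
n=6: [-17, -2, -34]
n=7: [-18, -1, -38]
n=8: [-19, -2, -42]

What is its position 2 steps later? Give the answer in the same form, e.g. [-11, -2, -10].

[-21, -2, -50]

First: linear, -1 per step → -21 at step 10.
Second: cycles through -2, 8, -2, -1 every 4 steps. Step 10 lands at position 2 of the cycle → -2.
Third: linear, -4 per step → -50 at step 10.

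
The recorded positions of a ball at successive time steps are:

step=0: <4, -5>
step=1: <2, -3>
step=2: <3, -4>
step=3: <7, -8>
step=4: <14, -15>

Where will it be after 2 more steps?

<37, -38>

First differences are <-2, +2>, <+1, -1>, <+4, -4>, <+7, -7>; their common second difference is <+3, -3> (constant acceleration).
step 5: <14, -15> + <+10, -10> → <24, -25>
step 6: <24, -25> + <+13, -13> → <37, -38>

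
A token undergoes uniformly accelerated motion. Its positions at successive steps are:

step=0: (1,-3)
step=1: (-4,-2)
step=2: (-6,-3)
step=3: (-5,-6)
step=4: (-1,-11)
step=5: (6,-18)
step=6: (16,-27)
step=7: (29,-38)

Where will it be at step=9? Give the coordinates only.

(64,-66)

Taking differences between consecutive positions: (-5,+1), (-2,-1), (+1,-3), (+4,-5), (+7,-7), (+10,-9), (+13,-11). These grow by (+3,-2) each step.
step 8: (29,-38) + (+16,-13) → (45,-51)
step 9: (45,-51) + (+19,-15) → (64,-66)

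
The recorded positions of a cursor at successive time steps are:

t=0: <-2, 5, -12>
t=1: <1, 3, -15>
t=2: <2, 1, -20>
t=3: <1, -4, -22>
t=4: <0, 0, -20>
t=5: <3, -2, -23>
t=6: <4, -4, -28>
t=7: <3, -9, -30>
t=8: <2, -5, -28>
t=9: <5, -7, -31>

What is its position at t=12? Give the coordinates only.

<4, -10, -36>

Step-to-step displacements: <+3, -2, -3>, <+1, -2, -5>, <-1, -5, -2>, <-1, +4, +2>, <+3, -2, -3>, <+1, -2, -5>, <-1, -5, -2>, <-1, +4, +2>, <+3, -2, -3> — a repeating cycle of length 4.
step 10: apply <+1, -2, -5> → <6, -9, -36>
step 11: apply <-1, -5, -2> → <5, -14, -38>
step 12: apply <-1, +4, +2> → <4, -10, -36>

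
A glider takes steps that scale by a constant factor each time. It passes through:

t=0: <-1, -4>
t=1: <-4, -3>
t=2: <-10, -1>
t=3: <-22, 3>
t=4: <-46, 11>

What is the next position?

<-94, 27>

Consecutive displacements <-3, +1>, <-6, +2>, <-12, +4>, <-24, +8> scale by a factor of 2 each step.
step 5: <-46, 11> + <-48, +16> → <-94, 27>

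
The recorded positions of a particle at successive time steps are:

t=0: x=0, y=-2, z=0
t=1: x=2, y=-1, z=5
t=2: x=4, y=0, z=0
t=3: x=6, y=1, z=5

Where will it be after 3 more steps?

x=12, y=4, z=0

X: linear, +2 per step → 12 at step 6.
Y: linear, +1 per step → 4 at step 6.
Z: cycles through 0, 5 every 2 steps. Step 6 lands at position 0 of the cycle → 0.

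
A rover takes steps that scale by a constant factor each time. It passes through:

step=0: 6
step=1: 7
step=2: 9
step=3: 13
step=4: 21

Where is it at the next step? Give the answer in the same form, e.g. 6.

37

Consecutive displacements +1, +2, +4, +8 scale by a factor of 2 each step.
step 5: 21 + 16 → 37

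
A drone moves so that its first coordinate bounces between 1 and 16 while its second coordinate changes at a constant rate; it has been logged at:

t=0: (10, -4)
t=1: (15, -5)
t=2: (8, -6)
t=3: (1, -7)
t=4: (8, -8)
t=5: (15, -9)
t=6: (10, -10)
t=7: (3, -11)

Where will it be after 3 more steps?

The first coordinate reflects between 1 and 16, moving 7 per step.
  step 8: 3 → 6
  step 9: 6 → 13
  step 10: 13 → 12
The second coordinate changes by -1 each step: at step 10 it is -14.

(12, -14)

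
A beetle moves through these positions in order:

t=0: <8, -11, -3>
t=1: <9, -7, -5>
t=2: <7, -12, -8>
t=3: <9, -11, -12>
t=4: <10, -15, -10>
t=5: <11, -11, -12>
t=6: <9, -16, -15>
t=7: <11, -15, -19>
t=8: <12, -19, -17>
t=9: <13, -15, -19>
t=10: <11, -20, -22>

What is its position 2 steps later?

The moves between consecutive positions are <+1, +4, -2>, <-2, -5, -3>, <+2, +1, -4>, <+1, -4, +2>, <+1, +4, -2>, <-2, -5, -3>, <+2, +1, -4>, <+1, -4, +2>, <+1, +4, -2>, <-2, -5, -3>; they repeat the 4-cycle [<+1, +4, -2>, <-2, -5, -3>, <+2, +1, -4>, <+1, -4, +2>].
step 11: apply <+2, +1, -4> → <13, -19, -26>
step 12: apply <+1, -4, +2> → <14, -23, -24>

<14, -23, -24>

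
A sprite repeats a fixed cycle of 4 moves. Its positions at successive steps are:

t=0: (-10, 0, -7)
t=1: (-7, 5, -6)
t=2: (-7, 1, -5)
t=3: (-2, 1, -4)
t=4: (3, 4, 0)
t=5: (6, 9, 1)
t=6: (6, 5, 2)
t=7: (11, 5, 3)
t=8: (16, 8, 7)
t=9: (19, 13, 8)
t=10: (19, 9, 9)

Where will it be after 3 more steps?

The moves between consecutive positions are (+3, +5, +1), (+0, -4, +1), (+5, +0, +1), (+5, +3, +4), (+3, +5, +1), (+0, -4, +1), (+5, +0, +1), (+5, +3, +4), (+3, +5, +1), (+0, -4, +1); they repeat the 4-cycle [(+3, +5, +1), (+0, -4, +1), (+5, +0, +1), (+5, +3, +4)].
step 11: apply (+5, +0, +1) → (24, 9, 10)
step 12: apply (+5, +3, +4) → (29, 12, 14)
step 13: apply (+3, +5, +1) → (32, 17, 15)

(32, 17, 15)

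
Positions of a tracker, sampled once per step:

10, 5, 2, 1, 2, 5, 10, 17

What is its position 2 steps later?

37

Taking differences between consecutive positions: -5, -3, -1, +1, +3, +5, +7. These grow by +2 each step.
step 8: 17 + 9 → 26
step 9: 26 + 11 → 37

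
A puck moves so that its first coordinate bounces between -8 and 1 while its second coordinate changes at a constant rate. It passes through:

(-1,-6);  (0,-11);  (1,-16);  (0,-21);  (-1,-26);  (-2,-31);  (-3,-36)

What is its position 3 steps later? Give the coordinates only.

(-6,-51)

The first coordinate reflects between -8 and 1, moving 1 per step.
  step 7: -3 → -4
  step 8: -4 → -5
  step 9: -5 → -6
The second coordinate changes by -5 each step: at step 9 it is -51.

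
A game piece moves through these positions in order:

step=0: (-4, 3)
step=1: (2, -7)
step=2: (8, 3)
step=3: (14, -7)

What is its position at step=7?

The first coordinate changes by +6 each step, so at step 7 it is -4 + 7·(6) = 38.
The second coordinate repeats the cycle [3, -7] with period 2; step 7 mod 2 = 1, giving -7.

(38, -7)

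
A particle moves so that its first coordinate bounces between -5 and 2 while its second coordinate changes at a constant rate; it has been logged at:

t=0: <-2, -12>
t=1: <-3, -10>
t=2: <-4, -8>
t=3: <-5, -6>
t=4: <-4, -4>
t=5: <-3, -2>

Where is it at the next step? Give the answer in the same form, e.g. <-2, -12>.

<-2, 0>

The first coordinate reflects between -5 and 2, moving 1 per step.
  step 6: -3 → -2
The second coordinate changes by +2 each step: at step 6 it is 0.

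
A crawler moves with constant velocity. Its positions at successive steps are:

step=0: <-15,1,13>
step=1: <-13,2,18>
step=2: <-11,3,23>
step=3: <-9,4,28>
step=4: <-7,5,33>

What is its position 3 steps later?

Constant displacement of <+2,+1,+5> per step.
step 5: <-7,5,33> + <+2,+1,+5> → <-5,6,38>
step 6: <-5,6,38> + <+2,+1,+5> → <-3,7,43>
step 7: <-3,7,43> + <+2,+1,+5> → <-1,8,48>

<-1,8,48>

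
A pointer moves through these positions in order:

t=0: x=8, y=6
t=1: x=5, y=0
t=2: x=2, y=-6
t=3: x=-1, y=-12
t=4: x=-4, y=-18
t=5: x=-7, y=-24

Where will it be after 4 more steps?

Each step adds (-3, -6) to the position.
step 6: x=-7, y=-24 + (-3, -6) → x=-10, y=-30
step 7: x=-10, y=-30 + (-3, -6) → x=-13, y=-36
step 8: x=-13, y=-36 + (-3, -6) → x=-16, y=-42
step 9: x=-16, y=-42 + (-3, -6) → x=-19, y=-48

x=-19, y=-48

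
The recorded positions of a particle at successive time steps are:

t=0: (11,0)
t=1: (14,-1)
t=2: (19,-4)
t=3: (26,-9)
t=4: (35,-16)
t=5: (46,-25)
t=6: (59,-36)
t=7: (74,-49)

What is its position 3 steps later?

Taking differences between consecutive positions: (+3,-1), (+5,-3), (+7,-5), (+9,-7), (+11,-9), (+13,-11), (+15,-13). These grow by (+2,-2) each step.
step 8: (74,-49) + (+17,-15) → (91,-64)
step 9: (91,-64) + (+19,-17) → (110,-81)
step 10: (110,-81) + (+21,-19) → (131,-100)

(131,-100)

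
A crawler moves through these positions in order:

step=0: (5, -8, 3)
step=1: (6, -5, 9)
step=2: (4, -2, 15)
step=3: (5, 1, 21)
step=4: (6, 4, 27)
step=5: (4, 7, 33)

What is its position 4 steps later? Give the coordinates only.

First: cycles through 5, 6, 4 every 3 steps. Step 9 lands at position 0 of the cycle → 5.
Second: linear, +3 per step → 19 at step 9.
Third: linear, +6 per step → 57 at step 9.

(5, 19, 57)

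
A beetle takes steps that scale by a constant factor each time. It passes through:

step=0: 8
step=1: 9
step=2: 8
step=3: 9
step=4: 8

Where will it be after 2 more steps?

The jumps are +1, -1, +1, -1 — a geometric progression with ratio -1.
step 5: 8 + 1 → 9
step 6: 9 − 1 → 8

8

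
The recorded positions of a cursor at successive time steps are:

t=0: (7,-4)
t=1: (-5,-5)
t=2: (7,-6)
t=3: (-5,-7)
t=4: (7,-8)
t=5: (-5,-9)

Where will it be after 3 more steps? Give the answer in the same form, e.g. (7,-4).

The first coordinate repeats the cycle [7, -5] with period 2; step 8 mod 2 = 0, giving 7.
The second coordinate changes by -1 each step, so at step 8 it is -4 + 8·(-1) = -12.

(7,-12)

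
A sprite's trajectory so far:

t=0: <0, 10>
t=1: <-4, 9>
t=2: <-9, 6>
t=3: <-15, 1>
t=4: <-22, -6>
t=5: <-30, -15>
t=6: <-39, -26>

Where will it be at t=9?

<-72, -71>

First differences are <-4, -1>, <-5, -3>, <-6, -5>, <-7, -7>, <-8, -9>, <-9, -11>; their common second difference is <-1, -2> (constant acceleration).
step 7: <-39, -26> + <-10, -13> → <-49, -39>
step 8: <-49, -39> + <-11, -15> → <-60, -54>
step 9: <-60, -54> + <-12, -17> → <-72, -71>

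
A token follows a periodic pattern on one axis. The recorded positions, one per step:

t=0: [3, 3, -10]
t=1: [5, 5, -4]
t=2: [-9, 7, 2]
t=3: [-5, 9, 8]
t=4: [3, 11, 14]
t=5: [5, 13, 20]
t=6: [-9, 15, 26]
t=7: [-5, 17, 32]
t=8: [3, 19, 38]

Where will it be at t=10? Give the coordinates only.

The first coordinate repeats the cycle [3, 5, -9, -5] with period 4; step 10 mod 4 = 2, giving -9.
The second coordinate changes by +2 each step, so at step 10 it is 3 + 10·(2) = 23.
The third coordinate changes by +6 each step, so at step 10 it is -10 + 10·(6) = 50.

[-9, 23, 50]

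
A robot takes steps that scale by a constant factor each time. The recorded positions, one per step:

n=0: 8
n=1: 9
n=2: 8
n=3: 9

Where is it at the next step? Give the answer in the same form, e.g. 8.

8

The jumps are +1, -1, +1 — a geometric progression with ratio -1.
step 4: 9 − 1 → 8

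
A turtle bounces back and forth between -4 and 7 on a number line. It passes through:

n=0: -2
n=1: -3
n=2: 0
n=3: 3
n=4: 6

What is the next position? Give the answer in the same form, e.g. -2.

The value reflects between -4 and 7, moving 3 per step.
  step 5: 6 → 5

5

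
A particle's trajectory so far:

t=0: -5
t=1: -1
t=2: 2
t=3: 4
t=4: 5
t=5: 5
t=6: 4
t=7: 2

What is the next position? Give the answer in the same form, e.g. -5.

Successive displacements: +4, +3, +2, +1, +0, -1, -2 — each changes by -1.
step 8: 2 − 3 → -1

-1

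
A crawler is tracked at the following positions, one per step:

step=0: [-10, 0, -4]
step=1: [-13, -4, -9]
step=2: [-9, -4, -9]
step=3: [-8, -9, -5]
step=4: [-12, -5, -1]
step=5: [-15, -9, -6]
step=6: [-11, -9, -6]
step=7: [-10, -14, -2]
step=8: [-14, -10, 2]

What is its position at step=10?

Step-to-step displacements: [-3, -4, -5], [+4, +0, +0], [+1, -5, +4], [-4, +4, +4], [-3, -4, -5], [+4, +0, +0], [+1, -5, +4], [-4, +4, +4] — a repeating cycle of length 4.
step 9: apply [-3, -4, -5] → [-17, -14, -3]
step 10: apply [+4, +0, +0] → [-13, -14, -3]

[-13, -14, -3]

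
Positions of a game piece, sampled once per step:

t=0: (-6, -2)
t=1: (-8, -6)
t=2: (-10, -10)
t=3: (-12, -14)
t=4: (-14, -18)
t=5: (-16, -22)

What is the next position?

The position changes by (-2, -4) every step.
step 6: (-16, -22) + (-2, -4) → (-18, -26)

(-18, -26)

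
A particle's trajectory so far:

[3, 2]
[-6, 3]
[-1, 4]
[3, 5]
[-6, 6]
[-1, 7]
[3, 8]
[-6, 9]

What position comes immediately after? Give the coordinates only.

[-1, 10]

The first coordinate repeats the cycle [3, -6, -1] with period 3; step 8 mod 3 = 2, giving -1.
The second coordinate changes by +1 each step, so at step 8 it is 2 + 8·(1) = 10.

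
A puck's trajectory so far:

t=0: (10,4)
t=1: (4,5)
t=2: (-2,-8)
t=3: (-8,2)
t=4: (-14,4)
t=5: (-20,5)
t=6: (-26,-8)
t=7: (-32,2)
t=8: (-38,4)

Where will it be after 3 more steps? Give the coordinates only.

The first coordinate changes by -6 each step, so at step 11 it is 10 + 11·(-6) = -56.
The second coordinate repeats the cycle [4, 5, -8, 2] with period 4; step 11 mod 4 = 3, giving 2.

(-56,2)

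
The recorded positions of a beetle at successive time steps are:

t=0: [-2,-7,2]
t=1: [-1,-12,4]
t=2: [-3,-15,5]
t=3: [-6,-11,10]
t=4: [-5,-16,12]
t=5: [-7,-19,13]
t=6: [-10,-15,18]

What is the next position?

Step-to-step displacements: [+1,-5,+2], [-2,-3,+1], [-3,+4,+5], [+1,-5,+2], [-2,-3,+1], [-3,+4,+5] — a repeating cycle of length 3.
step 7: apply [+1,-5,+2] → [-9,-20,20]

[-9,-20,20]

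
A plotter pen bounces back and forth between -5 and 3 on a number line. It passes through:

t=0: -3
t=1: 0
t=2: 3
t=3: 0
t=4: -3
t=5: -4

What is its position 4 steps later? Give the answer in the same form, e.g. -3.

-2

The value reflects between -5 and 3, moving 3 per step.
  step 6: -4 → -1
  step 7: -1 → 2
  step 8: 2 → 1
  step 9: 1 → -2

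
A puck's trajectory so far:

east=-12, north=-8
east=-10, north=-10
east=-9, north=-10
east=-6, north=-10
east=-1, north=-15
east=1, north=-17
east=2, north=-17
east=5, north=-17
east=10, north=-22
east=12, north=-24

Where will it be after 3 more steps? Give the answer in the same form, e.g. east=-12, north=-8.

The moves between consecutive positions are (+2,-2), (+1,+0), (+3,+0), (+5,-5), (+2,-2), (+1,+0), (+3,+0), (+5,-5), (+2,-2); they repeat the 4-cycle [(+2,-2), (+1,+0), (+3,+0), (+5,-5)].
step 10: apply (+1,+0) → east=13, north=-24
step 11: apply (+3,+0) → east=16, north=-24
step 12: apply (+5,-5) → east=21, north=-29

east=21, north=-29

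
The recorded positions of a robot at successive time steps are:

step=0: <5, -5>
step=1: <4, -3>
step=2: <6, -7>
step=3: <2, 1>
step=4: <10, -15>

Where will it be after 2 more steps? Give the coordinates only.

Step-to-step displacements: <-1, +2>, <+2, -4>, <-4, +8>, <+8, -16>; each is -2× the previous.
step 5: <10, -15> + <-16, +32> → <-6, 17>
step 6: <-6, 17> + <+32, -64> → <26, -47>

<26, -47>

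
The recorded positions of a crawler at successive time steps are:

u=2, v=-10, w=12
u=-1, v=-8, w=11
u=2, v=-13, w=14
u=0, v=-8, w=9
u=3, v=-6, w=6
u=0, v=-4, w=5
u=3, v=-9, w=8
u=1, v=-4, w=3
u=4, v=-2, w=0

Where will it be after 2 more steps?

u=4, v=-5, w=2

Differencing gives (-3,+2,-1), (+3,-5,+3), (-2,+5,-5), (+3,+2,-3), (-3,+2,-1), (+3,-5,+3), (-2,+5,-5), (+3,+2,-3). This is the pattern (-3,+2,-1), (+3,-5,+3), (-2,+5,-5), (+3,+2,-3) repeated.
step 9: apply (-3,+2,-1) → u=1, v=0, w=-1
step 10: apply (+3,-5,+3) → u=4, v=-5, w=2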